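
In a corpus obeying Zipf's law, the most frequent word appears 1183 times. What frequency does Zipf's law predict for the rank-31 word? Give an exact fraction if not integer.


Zipf's law: freq(rank) = f1 / rank
f1 = 1183, rank = 31
freq = 1183 / 31
GCD(1183, 31) = 1
Simplified: 1183/31

1183/31


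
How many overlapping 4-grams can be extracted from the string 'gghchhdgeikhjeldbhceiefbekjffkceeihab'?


String 'gghchhdgeikhjeldbhceiefbekjffkceeihab' has length L = 37.
Number of overlapping n-grams = L - n + 1
Substituting: 37 - 4 + 1 = 34

34


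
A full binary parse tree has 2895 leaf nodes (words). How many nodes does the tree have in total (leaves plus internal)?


Leaf nodes (terminals): 2895
Internal nodes = n - 1 = 2895 - 1 = 2894
Total = leaves + internal = 2895 + 2894 = 5789

5789


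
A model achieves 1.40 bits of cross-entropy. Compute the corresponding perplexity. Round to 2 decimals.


Perplexity formula: PP = 2^H
H = 1.40
PP = 2^1.40
Decompose: 2^1.40 = 2^1 * 2^0.40
2^1 = 2, 2^0.40 ~ 1.3195079
PP ~ 2 * 1.3195079 = 2.6390158
Rounded to 2 decimals: 2.64

2.64


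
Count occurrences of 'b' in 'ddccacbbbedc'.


Scanning 'ddccacbbbedc' for 'b':
  Position 6: 'b' -> MATCH (count: 1)
  Position 7: 'b' -> MATCH (count: 2)
  Position 8: 'b' -> MATCH (count: 3)
Total occurrences of 'b': 3

3


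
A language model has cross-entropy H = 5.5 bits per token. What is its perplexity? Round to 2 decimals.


Perplexity formula: PP = 2^H
H = 5.5
PP = 2^5.5
Decompose: 2^5.5 = 2^5 * 2^0.5 = 2^5 * sqrt(2)
2^5 = 32, sqrt(2) ~ 1.4142136
PP ~ 32 * 1.4142136 = 45.2548352
Rounded to 2 decimals: 45.25

45.25


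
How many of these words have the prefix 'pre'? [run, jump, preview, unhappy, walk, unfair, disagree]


Checking each word for prefix 'pre':
  'run' -> no (count: 0)
  'jump' -> no (count: 0)
  'preview' -> YES, starts with 'pre' (count: 1)
  'unhappy' -> no (count: 1)
  'walk' -> no (count: 1)
  'unfair' -> no (count: 1)
  'disagree' -> no (count: 1)
Total with prefix 'pre': 1

1


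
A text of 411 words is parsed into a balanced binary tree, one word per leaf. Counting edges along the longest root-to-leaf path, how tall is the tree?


In a balanced binary tree with n leaves the deepest leaf is ceil(log2(n)) edges below the root.
log2(411) = 8.6830
ceil(8.6830) = 9
height (edges) = 9

9


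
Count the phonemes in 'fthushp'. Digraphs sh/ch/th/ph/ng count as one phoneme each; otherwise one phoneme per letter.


Parsing 'fthushp' greedily, digraphs first:
  'f' -> consonant phoneme (phonemes so far: 1)
  'th' -> digraph (1 consonant phoneme) (phonemes so far: 2)
  'u' -> vowel phoneme (phonemes so far: 3)
  'sh' -> digraph (1 consonant phoneme) (phonemes so far: 4)
  'p' -> consonant phoneme (phonemes so far: 5)
Total phonemes: 5

5


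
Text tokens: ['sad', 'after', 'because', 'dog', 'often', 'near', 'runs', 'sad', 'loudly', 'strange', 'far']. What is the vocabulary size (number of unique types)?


Listing all tokens and tracking unique types:
  Token 1: 'sad' -> NEW (unique so far: 1)
  Token 2: 'after' -> NEW (unique so far: 2)
  Token 3: 'because' -> NEW (unique so far: 3)
  Token 4: 'dog' -> NEW (unique so far: 4)
  Token 5: 'often' -> NEW (unique so far: 5)
  Token 6: 'near' -> NEW (unique so far: 6)
  Token 7: 'runs' -> NEW (unique so far: 7)
  Token 8: 'sad' -> duplicate (unique so far: 7)
  Token 9: 'loudly' -> NEW (unique so far: 8)
  Token 10: 'strange' -> NEW (unique so far: 9)
  Token 11: 'far' -> NEW (unique so far: 10)
Unique types: ('after', 'because', 'dog', 'far', 'loudly', 'near', 'often', 'runs', 'sad', 'strange')
Vocabulary size: 10

10


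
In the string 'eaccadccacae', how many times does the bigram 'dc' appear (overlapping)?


Scanning 'eaccadccacae' for bigram 'dc':
  Position 0: 'ea' -> no
  Position 1: 'ac' -> no
  Position 2: 'cc' -> no
  Position 3: 'ca' -> no
  Position 4: 'ad' -> no
  Position 5: 'dc' -> MATCH
  Position 6: 'cc' -> no
  Position 7: 'ca' -> no
  Position 8: 'ac' -> no
  Position 9: 'ca' -> no
  Position 10: 'ae' -> no
Total matches: 1

1


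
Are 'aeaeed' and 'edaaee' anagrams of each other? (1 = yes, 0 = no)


Sort characters of 'aeaeed': 'aadeee'
Sort characters of 'edaaee': 'aadeee'
Sorted forms match -> they ARE anagrams
Result: 1

1


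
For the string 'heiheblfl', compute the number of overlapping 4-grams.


String 'heiheblfl' has length L = 9.
Number of overlapping n-grams = L - n + 1
Substituting: 9 - 4 + 1 = 6

6


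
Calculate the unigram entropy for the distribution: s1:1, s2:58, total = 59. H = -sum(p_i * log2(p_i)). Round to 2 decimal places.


Computing entropy H = -sum(p_i * log2(p_i)):
  s1: p = 1/59 = 0.0169, -p*log2(p) = 0.0997
  s2: p = 58/59 = 0.9831, -p*log2(p) = 0.0242
H = sum of terms = 0.1239
Rounded to 2 decimals: 0.12

0.12


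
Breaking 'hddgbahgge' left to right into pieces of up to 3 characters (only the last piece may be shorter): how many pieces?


'hddgbahgge' has 10 characters.
Chunking with max size 3:
  Chunk 1: 'hdd' (positions 0-2)
  Chunk 2: 'gba' (positions 3-5)
  Chunk 3: 'hgg' (positions 6-8)
  Chunk 4: 'e' (positions 9-9)
Total chunks: ceil(10 / 3) = 4

4


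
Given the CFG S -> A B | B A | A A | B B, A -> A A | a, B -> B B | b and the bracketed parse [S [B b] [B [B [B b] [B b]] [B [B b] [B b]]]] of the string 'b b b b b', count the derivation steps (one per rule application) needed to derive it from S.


Every bracketed nonterminal node [X ...] in the tree is produced by exactly one rule application.
Reading the tree off as a leftmost derivation:
  Step 1: S  =>  B B   (applied S -> B B)
  Step 2: B B  =>  b B   (applied B -> b)
  Step 3: b B  =>  b B B   (applied B -> B B)
  Step 4: b B B  =>  b B B B   (applied B -> B B)
  Step 5: b B B B  =>  b b B B   (applied B -> b)
  Step 6: b b B B  =>  b b b B   (applied B -> b)
  Step 7: b b b B  =>  b b b B B   (applied B -> B B)
  Step 8: b b b B B  =>  b b b b B   (applied B -> b)
  Step 9: b b b b B  =>  b b b b b   (applied B -> b)
Final yield: b b b b b
Total rewrite steps: 9

9


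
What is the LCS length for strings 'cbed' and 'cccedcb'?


DP table for LCS of 'cbed' and 'cccedcb':
       c  c  c  e  d  c  b
    0  0  0  0  0  0  0  0
  c 0  1  1  1  1  1  1  1
  b 0  1  1  1  1  1  1  2
  e 0  1  1  1  2  2  2  2
  d 0  1  1  1  2  3  3  3
LCS: 'ced'
LCS length = 3

3


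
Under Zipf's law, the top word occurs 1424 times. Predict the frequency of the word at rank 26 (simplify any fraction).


Zipf's law: freq(rank) = f1 / rank
f1 = 1424, rank = 26
freq = 1424 / 26
GCD(1424, 26) = 2
Simplified: 712/13

712/13


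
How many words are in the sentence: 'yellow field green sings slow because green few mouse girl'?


Counting words by splitting on spaces:
  Word 1: 'yellow'
  Word 2: 'field'
  Word 3: 'green'
  Word 4: 'sings'
  Word 5: 'slow'
  Word 6: 'because'
  Word 7: 'green'
  Word 8: 'few'
  Word 9: 'mouse'
  Word 10: 'girl'
Total words: 10

10


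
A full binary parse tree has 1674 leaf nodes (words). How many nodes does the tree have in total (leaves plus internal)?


Leaf nodes (terminals): 1674
Internal nodes = n - 1 = 1674 - 1 = 1673
Total = leaves + internal = 1674 + 1673 = 3347

3347


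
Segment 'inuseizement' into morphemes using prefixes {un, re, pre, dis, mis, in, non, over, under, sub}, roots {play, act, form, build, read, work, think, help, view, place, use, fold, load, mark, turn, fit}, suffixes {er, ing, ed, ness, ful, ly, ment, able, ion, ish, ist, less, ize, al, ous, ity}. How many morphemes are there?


Segmenting 'inuseizement' against the inventory:
  'in' -> prefix (morpheme 1)
  'use' -> root (morpheme 2)
  'ize' -> suffix (morpheme 3)
  'ment' -> suffix (morpheme 4)
Total morphemes: 4

4


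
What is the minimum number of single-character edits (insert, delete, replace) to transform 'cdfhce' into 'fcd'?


Building DP table for s1='cdfhce' (len 6) and s2='fcd' (len 3):
       f  c  d
    0  1  2  3
  c 1  1  1  2
  d 2  2  2  1
  f 3  2  3  2
  h 4  3  3  3
  c 5  4  3  4
  e 6  5  4  4
Edit distance = dp[6][3] = 4

4


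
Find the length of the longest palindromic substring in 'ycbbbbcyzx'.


Scanning 'ycbbbbcyzx' for palindromic substrings.
Substring at positions 0-7: 'ycbbbbcy'.
Check: reverse('ycbbbbcy') = 'ycbbbbcy' -> palindrome confirmed.
Neighbouring characters ('-' / 'z') break symmetry, so it cannot extend further.
No longer palindromic substring exists; longest length = 8

8


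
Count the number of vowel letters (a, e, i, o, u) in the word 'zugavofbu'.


Scanning each character of 'zugavofbu':
  Position 1: 'z' -> consonant (running count: 0)
  Position 2: 'u' -> vowel (running count: 1)
  Position 3: 'g' -> consonant (running count: 1)
  Position 4: 'a' -> vowel (running count: 2)
  Position 5: 'v' -> consonant (running count: 2)
  Position 6: 'o' -> vowel (running count: 3)
  Position 7: 'f' -> consonant (running count: 3)
  Position 8: 'b' -> consonant (running count: 3)
  Position 9: 'u' -> vowel (running count: 4)
Total vowels: 4

4


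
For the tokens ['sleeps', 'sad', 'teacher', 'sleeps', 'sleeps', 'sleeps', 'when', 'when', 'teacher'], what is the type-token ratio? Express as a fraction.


Tokens: 9
Unique types: ('sad', 'sleeps', 'teacher', 'when') = 4
TTR = 4/9
Already in lowest terms.

4/9


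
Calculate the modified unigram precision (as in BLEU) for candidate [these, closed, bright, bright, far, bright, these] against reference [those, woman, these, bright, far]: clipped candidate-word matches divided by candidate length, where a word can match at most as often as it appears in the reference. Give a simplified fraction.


Reference word counts: {'bright': 1, 'far': 1, 'these': 1, 'those': 1, 'woman': 1}
Checking each candidate word (with clipping):
  'these' -> in reference (ref count 1, used 1/1) -> match (matches: 1)
  'closed' -> not in reference -> no match (matches: 1)
  'bright' -> in reference (ref count 1, used 1/1) -> match (matches: 2)
  'bright' -> ref count 1 already used up (1/1) -> clipped, no match (matches: 2)
  'far' -> in reference (ref count 1, used 1/1) -> match (matches: 3)
  'bright' -> ref count 1 already used up (1/1) -> clipped, no match (matches: 3)
  'these' -> ref count 1 already used up (1/1) -> clipped, no match (matches: 3)
Clipped matches: 3, Candidate length: 7
Precision = 3/7

3/7


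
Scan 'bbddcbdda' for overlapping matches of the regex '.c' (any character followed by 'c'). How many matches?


Pattern: .c means any character followed by 'c'.
Scanning 'bbddcbdda' position-by-position:
  Pos 0: window 'bb' -> no
  Pos 1: window 'bd' -> no
  Pos 2: window 'dd' -> no
  Pos 3: window 'dc' -> MATCH
  Pos 4: window 'cb' -> no
  Pos 5: window 'bd' -> no
  Pos 6: window 'dd' -> no
  Pos 7: window 'da' -> no
  Pos 8: window 'a' -> no
Total matches: 1

1


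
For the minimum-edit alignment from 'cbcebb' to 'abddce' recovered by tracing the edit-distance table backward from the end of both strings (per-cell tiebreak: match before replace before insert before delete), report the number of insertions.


Edit distance = 5. Backtracking from cell (6, 6) with preference match > replace > insert > delete,
then listing the resulting alignment 'cbcebb' -> 'abddce' left to right:
  Step 1: replace c->a
  Step 2: keep 'b'
  Step 3: replace c->d
  Step 4: replace e->d
  Step 5: replace b->c
  Step 6: replace b->e
Total insertions: 0

0


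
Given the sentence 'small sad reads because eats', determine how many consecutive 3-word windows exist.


Word trigrams from [5] words:
  Trigram 1: (small sad reads)
  Trigram 2: (sad reads because)
  Trigram 3: (reads because eats)
Total word trigrams: 5 - 2 = 3

3


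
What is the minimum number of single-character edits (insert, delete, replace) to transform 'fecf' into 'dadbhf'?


Building DP table for s1='fecf' (len 4) and s2='dadbhf' (len 6):
       d  a  d  b  h  f
    0  1  2  3  4  5  6
  f 1  1  2  3  4  5  5
  e 2  2  2  3  4  5  6
  c 3  3  3  3  4  5  6
  f 4  4  4  4  4  5  5
Edit distance = dp[4][6] = 5

5


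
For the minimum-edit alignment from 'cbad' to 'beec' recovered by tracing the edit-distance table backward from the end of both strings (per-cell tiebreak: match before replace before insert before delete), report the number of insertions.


Edit distance = 4. Backtracking from cell (4, 4) with preference match > replace > insert > delete,
then listing the resulting alignment 'cbad' -> 'beec' left to right:
  Step 1: replace c->b
  Step 2: replace b->e
  Step 3: replace a->e
  Step 4: replace d->c
Total insertions: 0

0


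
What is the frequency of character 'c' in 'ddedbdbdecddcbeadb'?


Scanning 'ddedbdbdecddcbeadb' for 'c':
  Position 9: 'c' -> MATCH (count: 1)
  Position 12: 'c' -> MATCH (count: 2)
Total occurrences of 'c': 2

2


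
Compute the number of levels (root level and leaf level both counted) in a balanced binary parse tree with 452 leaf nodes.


In a balanced binary tree with n leaves the deepest leaf is ceil(log2(n)) edges below the root,
so counting node levels inclusive of root and leaves gives ceil(log2(n)) + 1 levels.
log2(452) = 8.8202
ceil(8.8202) = 9
levels = 9 + 1 = 10

10


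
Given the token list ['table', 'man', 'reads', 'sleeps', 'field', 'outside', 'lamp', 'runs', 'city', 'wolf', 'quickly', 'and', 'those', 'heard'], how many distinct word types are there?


Listing all tokens and tracking unique types:
  Token 1: 'table' -> NEW (unique so far: 1)
  Token 2: 'man' -> NEW (unique so far: 2)
  Token 3: 'reads' -> NEW (unique so far: 3)
  Token 4: 'sleeps' -> NEW (unique so far: 4)
  Token 5: 'field' -> NEW (unique so far: 5)
  Token 6: 'outside' -> NEW (unique so far: 6)
  Token 7: 'lamp' -> NEW (unique so far: 7)
  Token 8: 'runs' -> NEW (unique so far: 8)
  Token 9: 'city' -> NEW (unique so far: 9)
  Token 10: 'wolf' -> NEW (unique so far: 10)
  Token 11: 'quickly' -> NEW (unique so far: 11)
  Token 12: 'and' -> NEW (unique so far: 12)
  Token 13: 'those' -> NEW (unique so far: 13)
  Token 14: 'heard' -> NEW (unique so far: 14)
Unique types: ('and', 'city', 'field', 'heard', 'lamp', 'man', 'outside', 'quickly', 'reads', 'runs', 'sleeps', 'table', 'those', 'wolf')
Vocabulary size: 14

14


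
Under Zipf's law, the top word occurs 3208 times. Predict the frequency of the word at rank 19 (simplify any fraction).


Zipf's law: freq(rank) = f1 / rank
f1 = 3208, rank = 19
freq = 3208 / 19
GCD(3208, 19) = 1
Simplified: 3208/19

3208/19


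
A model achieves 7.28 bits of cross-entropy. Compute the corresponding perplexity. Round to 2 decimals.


Perplexity formula: PP = 2^H
H = 7.28
PP = 2^7.28
Decompose: 2^7.28 = 2^7 * 2^0.28
2^7 = 128, 2^0.28 ~ 1.2141949
PP ~ 128 * 1.2141949 = 155.4169472
Rounded to 2 decimals: 155.42

155.42


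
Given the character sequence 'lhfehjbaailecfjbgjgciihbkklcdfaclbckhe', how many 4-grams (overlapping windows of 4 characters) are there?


String 'lhfehjbaailecfjbgjgciihbkklcdfaclbckhe' has length L = 38.
Number of overlapping n-grams = L - n + 1
Substituting: 38 - 4 + 1 = 35

35


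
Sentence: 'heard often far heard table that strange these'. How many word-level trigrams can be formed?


Word trigrams from [8] words:
  Trigram 1: (heard often far)
  Trigram 2: (often far heard)
  Trigram 3: (far heard table)
  Trigram 4: (heard table that)
  Trigram 5: (table that strange)
  Trigram 6: (that strange these)
Total word trigrams: 8 - 2 = 6

6


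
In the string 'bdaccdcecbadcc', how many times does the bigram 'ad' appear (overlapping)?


Scanning 'bdaccdcecbadcc' for bigram 'ad':
  Position 0: 'bd' -> no
  Position 1: 'da' -> no
  Position 2: 'ac' -> no
  Position 3: 'cc' -> no
  Position 4: 'cd' -> no
  Position 5: 'dc' -> no
  Position 6: 'ce' -> no
  Position 7: 'ec' -> no
  Position 8: 'cb' -> no
  Position 9: 'ba' -> no
  Position 10: 'ad' -> MATCH
  Position 11: 'dc' -> no
  Position 12: 'cc' -> no
Total matches: 1

1


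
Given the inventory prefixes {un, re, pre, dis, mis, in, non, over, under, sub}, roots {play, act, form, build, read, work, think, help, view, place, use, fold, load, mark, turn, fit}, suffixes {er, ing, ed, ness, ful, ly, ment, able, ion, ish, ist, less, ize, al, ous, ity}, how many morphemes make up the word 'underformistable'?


Segmenting 'underformistable' against the inventory:
  'under' -> prefix (morpheme 1)
  'form' -> root (morpheme 2)
  'ist' -> suffix (morpheme 3)
  'able' -> suffix (morpheme 4)
Total morphemes: 4

4


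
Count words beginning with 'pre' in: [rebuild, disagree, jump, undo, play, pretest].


Checking each word for prefix 'pre':
  'rebuild' -> no (count: 0)
  'disagree' -> no (count: 0)
  'jump' -> no (count: 0)
  'undo' -> no (count: 0)
  'play' -> no (count: 0)
  'pretest' -> YES, starts with 'pre' (count: 1)
Total with prefix 'pre': 1

1


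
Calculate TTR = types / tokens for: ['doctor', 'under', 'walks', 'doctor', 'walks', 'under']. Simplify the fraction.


Tokens: 6
Unique types: ('doctor', 'under', 'walks') = 3
TTR = 3/6
Simplify: divide both by 3 -> 1/2
TTR = 1/2

1/2


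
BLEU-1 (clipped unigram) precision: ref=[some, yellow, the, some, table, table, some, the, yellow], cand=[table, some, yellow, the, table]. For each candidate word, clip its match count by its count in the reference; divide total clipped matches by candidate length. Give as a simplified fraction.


Reference word counts: {'some': 3, 'table': 2, 'the': 2, 'yellow': 2}
Checking each candidate word (with clipping):
  'table' -> in reference (ref count 2, used 1/2) -> match (matches: 1)
  'some' -> in reference (ref count 3, used 1/3) -> match (matches: 2)
  'yellow' -> in reference (ref count 2, used 1/2) -> match (matches: 3)
  'the' -> in reference (ref count 2, used 1/2) -> match (matches: 4)
  'table' -> in reference (ref count 2, used 2/2) -> match (matches: 5)
Clipped matches: 5, Candidate length: 5
Precision = 5/5 = 1

1


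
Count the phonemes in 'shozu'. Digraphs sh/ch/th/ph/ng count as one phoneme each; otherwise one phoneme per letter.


Parsing 'shozu' greedily, digraphs first:
  'sh' -> digraph (1 consonant phoneme) (phonemes so far: 1)
  'o' -> vowel phoneme (phonemes so far: 2)
  'z' -> consonant phoneme (phonemes so far: 3)
  'u' -> vowel phoneme (phonemes so far: 4)
Total phonemes: 4

4


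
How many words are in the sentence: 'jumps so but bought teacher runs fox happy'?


Counting words by splitting on spaces:
  Word 1: 'jumps'
  Word 2: 'so'
  Word 3: 'but'
  Word 4: 'bought'
  Word 5: 'teacher'
  Word 6: 'runs'
  Word 7: 'fox'
  Word 8: 'happy'
Total words: 8

8


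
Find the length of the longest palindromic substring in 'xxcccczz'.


Scanning 'xxcccczz' for palindromic substrings.
Substring at positions 2-5: 'cccc'.
Check: reverse('cccc') = 'cccc' -> palindrome confirmed.
Neighbouring characters ('x' / 'z') break symmetry, so it cannot extend further.
No longer palindromic substring exists; longest length = 4

4


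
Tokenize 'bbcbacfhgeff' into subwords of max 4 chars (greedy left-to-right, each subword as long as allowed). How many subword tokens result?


'bbcbacfhgeff' has 12 characters.
Chunking with max size 4:
  Chunk 1: 'bbcb' (positions 0-3)
  Chunk 2: 'acfh' (positions 4-7)
  Chunk 3: 'geff' (positions 8-11)
Total chunks: ceil(12 / 4) = 3

3


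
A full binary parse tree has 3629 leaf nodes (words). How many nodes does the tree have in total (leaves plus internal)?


Leaf nodes (terminals): 3629
Internal nodes = n - 1 = 3629 - 1 = 3628
Total = leaves + internal = 3629 + 3628 = 7257

7257


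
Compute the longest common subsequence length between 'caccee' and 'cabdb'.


DP table for LCS of 'caccee' and 'cabdb':
       c  a  b  d  b
    0  0  0  0  0  0
  c 0  1  1  1  1  1
  a 0  1  2  2  2  2
  c 0  1  2  2  2  2
  c 0  1  2  2  2  2
  e 0  1  2  2  2  2
  e 0  1  2  2  2  2
LCS: 'ca'
LCS length = 2

2


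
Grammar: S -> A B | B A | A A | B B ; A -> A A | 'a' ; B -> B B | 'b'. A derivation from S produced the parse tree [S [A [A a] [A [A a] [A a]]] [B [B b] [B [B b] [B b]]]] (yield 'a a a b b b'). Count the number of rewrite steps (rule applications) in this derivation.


Every bracketed nonterminal node [X ...] in the tree is produced by exactly one rule application.
Reading the tree off as a leftmost derivation:
  Step 1: S  =>  A B   (applied S -> A B)
  Step 2: A B  =>  A A B   (applied A -> A A)
  Step 3: A A B  =>  a A B   (applied A -> a)
  Step 4: a A B  =>  a A A B   (applied A -> A A)
  Step 5: a A A B  =>  a a A B   (applied A -> a)
  Step 6: a a A B  =>  a a a B   (applied A -> a)
  Step 7: a a a B  =>  a a a B B   (applied B -> B B)
  Step 8: a a a B B  =>  a a a b B   (applied B -> b)
  Step 9: a a a b B  =>  a a a b B B   (applied B -> B B)
  Step 10: a a a b B B  =>  a a a b b B   (applied B -> b)
  Step 11: a a a b b B  =>  a a a b b b   (applied B -> b)
Final yield: a a a b b b
Total rewrite steps: 11

11


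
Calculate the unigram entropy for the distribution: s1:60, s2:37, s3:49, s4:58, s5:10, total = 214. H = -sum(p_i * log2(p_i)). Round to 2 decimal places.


Computing entropy H = -sum(p_i * log2(p_i)):
  s1: p = 60/214 = 0.2804, -p*log2(p) = 0.5144
  s2: p = 37/214 = 0.1729, -p*log2(p) = 0.4378
  s3: p = 49/214 = 0.2290, -p*log2(p) = 0.4870
  s4: p = 58/214 = 0.2710, -p*log2(p) = 0.5105
  s5: p = 10/214 = 0.0467, -p*log2(p) = 0.2065
H = sum of terms = 2.1562
Rounded to 2 decimals: 2.16

2.16


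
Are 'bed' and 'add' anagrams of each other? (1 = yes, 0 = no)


Sort characters of 'bed': 'bde'
Sort characters of 'add': 'add'
Sorted forms differ -> they are NOT anagrams
Result: 0

0


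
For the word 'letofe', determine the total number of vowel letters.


Scanning each character of 'letofe':
  Position 1: 'l' -> consonant (running count: 0)
  Position 2: 'e' -> vowel (running count: 1)
  Position 3: 't' -> consonant (running count: 1)
  Position 4: 'o' -> vowel (running count: 2)
  Position 5: 'f' -> consonant (running count: 2)
  Position 6: 'e' -> vowel (running count: 3)
Total vowels: 3

3


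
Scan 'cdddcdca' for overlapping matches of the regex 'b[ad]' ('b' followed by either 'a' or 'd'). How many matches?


Pattern: b[ad] means 'b' followed by either 'a' or 'd'.
Scanning 'cdddcdca' position-by-position:
  Pos 0: window 'cd' -> no
  Pos 1: window 'dd' -> no
  Pos 2: window 'dd' -> no
  Pos 3: window 'dc' -> no
  Pos 4: window 'cd' -> no
  Pos 5: window 'dc' -> no
  Pos 6: window 'ca' -> no
  Pos 7: window 'a' -> no
Total matches: 0

0


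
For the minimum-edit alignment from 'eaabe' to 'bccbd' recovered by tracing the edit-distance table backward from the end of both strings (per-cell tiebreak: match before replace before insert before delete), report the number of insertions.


Edit distance = 4. Backtracking from cell (5, 5) with preference match > replace > insert > delete,
then listing the resulting alignment 'eaabe' -> 'bccbd' left to right:
  Step 1: replace e->b
  Step 2: replace a->c
  Step 3: replace a->c
  Step 4: keep 'b'
  Step 5: replace e->d
Total insertions: 0

0


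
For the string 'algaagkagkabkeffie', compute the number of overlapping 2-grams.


String 'algaagkagkabkeffie' has length L = 18.
Number of overlapping n-grams = L - n + 1
Substituting: 18 - 2 + 1 = 17

17


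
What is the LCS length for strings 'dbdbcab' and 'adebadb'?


DP table for LCS of 'dbdbcab' and 'adebadb':
       a  d  e  b  a  d  b
    0  0  0  0  0  0  0  0
  d 0  0  1  1  1  1  1  1
  b 0  0  1  1  2  2  2  2
  d 0  0  1  1  2  2  3  3
  b 0  0  1  1  2  2  3  4
  c 0  0  1  1  2  2  3  4
  a 0  1  1  1  2  3  3  4
  b 0  1  1  1  2  3  3  4
LCS: 'dbdb'
LCS length = 4

4


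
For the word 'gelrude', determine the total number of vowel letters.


Scanning each character of 'gelrude':
  Position 1: 'g' -> consonant (running count: 0)
  Position 2: 'e' -> vowel (running count: 1)
  Position 3: 'l' -> consonant (running count: 1)
  Position 4: 'r' -> consonant (running count: 1)
  Position 5: 'u' -> vowel (running count: 2)
  Position 6: 'd' -> consonant (running count: 2)
  Position 7: 'e' -> vowel (running count: 3)
Total vowels: 3

3


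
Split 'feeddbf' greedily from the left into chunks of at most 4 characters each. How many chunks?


'feeddbf' has 7 characters.
Chunking with max size 4:
  Chunk 1: 'feed' (positions 0-3)
  Chunk 2: 'dbf' (positions 4-6)
Total chunks: ceil(7 / 4) = 2

2


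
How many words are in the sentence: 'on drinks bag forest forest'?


Counting words by splitting on spaces:
  Word 1: 'on'
  Word 2: 'drinks'
  Word 3: 'bag'
  Word 4: 'forest'
  Word 5: 'forest'
Total words: 5

5


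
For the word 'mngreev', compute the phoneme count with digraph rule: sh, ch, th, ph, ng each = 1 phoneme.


Parsing 'mngreev' greedily, digraphs first:
  'm' -> consonant phoneme (phonemes so far: 1)
  'ng' -> digraph (1 consonant phoneme) (phonemes so far: 2)
  'r' -> consonant phoneme (phonemes so far: 3)
  'e' -> vowel phoneme (phonemes so far: 4)
  'e' -> vowel phoneme (phonemes so far: 5)
  'v' -> consonant phoneme (phonemes so far: 6)
Total phonemes: 6

6


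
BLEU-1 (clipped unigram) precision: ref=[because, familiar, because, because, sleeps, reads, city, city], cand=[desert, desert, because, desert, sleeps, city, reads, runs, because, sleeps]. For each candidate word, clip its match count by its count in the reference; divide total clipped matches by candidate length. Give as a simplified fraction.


Reference word counts: {'because': 3, 'city': 2, 'familiar': 1, 'reads': 1, 'sleeps': 1}
Checking each candidate word (with clipping):
  'desert' -> not in reference -> no match (matches: 0)
  'desert' -> not in reference -> no match (matches: 0)
  'because' -> in reference (ref count 3, used 1/3) -> match (matches: 1)
  'desert' -> not in reference -> no match (matches: 1)
  'sleeps' -> in reference (ref count 1, used 1/1) -> match (matches: 2)
  'city' -> in reference (ref count 2, used 1/2) -> match (matches: 3)
  'reads' -> in reference (ref count 1, used 1/1) -> match (matches: 4)
  'runs' -> not in reference -> no match (matches: 4)
  'because' -> in reference (ref count 3, used 2/3) -> match (matches: 5)
  'sleeps' -> ref count 1 already used up (1/1) -> clipped, no match (matches: 5)
Clipped matches: 5, Candidate length: 10
Precision = 5/10 = 1/2

1/2


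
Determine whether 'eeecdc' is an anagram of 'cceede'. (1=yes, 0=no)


Sort characters of 'eeecdc': 'ccdeee'
Sort characters of 'cceede': 'ccdeee'
Sorted forms match -> they ARE anagrams
Result: 1

1


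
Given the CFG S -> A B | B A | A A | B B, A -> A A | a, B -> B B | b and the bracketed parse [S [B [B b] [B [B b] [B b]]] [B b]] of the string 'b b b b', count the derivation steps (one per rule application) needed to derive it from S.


Every bracketed nonterminal node [X ...] in the tree is produced by exactly one rule application.
Reading the tree off as a leftmost derivation:
  Step 1: S  =>  B B   (applied S -> B B)
  Step 2: B B  =>  B B B   (applied B -> B B)
  Step 3: B B B  =>  b B B   (applied B -> b)
  Step 4: b B B  =>  b B B B   (applied B -> B B)
  Step 5: b B B B  =>  b b B B   (applied B -> b)
  Step 6: b b B B  =>  b b b B   (applied B -> b)
  Step 7: b b b B  =>  b b b b   (applied B -> b)
Final yield: b b b b
Total rewrite steps: 7

7


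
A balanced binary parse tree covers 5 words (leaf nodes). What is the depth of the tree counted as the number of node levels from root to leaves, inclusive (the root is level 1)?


In a balanced binary tree with n leaves the deepest leaf is ceil(log2(n)) edges below the root,
so counting node levels inclusive of root and leaves gives ceil(log2(n)) + 1 levels.
log2(5) = 2.3219
ceil(2.3219) = 3
levels = 3 + 1 = 4

4


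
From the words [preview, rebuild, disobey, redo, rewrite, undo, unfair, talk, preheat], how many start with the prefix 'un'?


Checking each word for prefix 'un':
  'preview' -> no (count: 0)
  'rebuild' -> no (count: 0)
  'disobey' -> no (count: 0)
  'redo' -> no (count: 0)
  'rewrite' -> no (count: 0)
  'undo' -> YES, starts with 'un' (count: 1)
  'unfair' -> YES, starts with 'un' (count: 2)
  'talk' -> no (count: 2)
  'preheat' -> no (count: 2)
Total with prefix 'un': 2

2


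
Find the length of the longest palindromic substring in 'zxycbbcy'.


Scanning 'zxycbbcy' for palindromic substrings.
Substring at positions 2-7: 'ycbbcy'.
Check: reverse('ycbbcy') = 'ycbbcy' -> palindrome confirmed.
Neighbouring characters ('x' / '-') break symmetry, so it cannot extend further.
No longer palindromic substring exists; longest length = 6

6


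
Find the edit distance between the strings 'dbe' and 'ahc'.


Building DP table for s1='dbe' (len 3) and s2='ahc' (len 3):
       a  h  c
    0  1  2  3
  d 1  1  2  3
  b 2  2  2  3
  e 3  3  3  3
Edit distance = dp[3][3] = 3

3


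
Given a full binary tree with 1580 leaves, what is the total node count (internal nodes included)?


Leaf nodes (terminals): 1580
Internal nodes = n - 1 = 1580 - 1 = 1579
Total = leaves + internal = 1580 + 1579 = 3159

3159


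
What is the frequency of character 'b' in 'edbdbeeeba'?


Scanning 'edbdbeeeba' for 'b':
  Position 2: 'b' -> MATCH (count: 1)
  Position 4: 'b' -> MATCH (count: 2)
  Position 8: 'b' -> MATCH (count: 3)
Total occurrences of 'b': 3

3


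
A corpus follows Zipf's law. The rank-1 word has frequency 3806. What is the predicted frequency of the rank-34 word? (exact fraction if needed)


Zipf's law: freq(rank) = f1 / rank
f1 = 3806, rank = 34
freq = 3806 / 34
GCD(3806, 34) = 2
Simplified: 1903/17

1903/17


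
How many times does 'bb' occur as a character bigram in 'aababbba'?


Scanning 'aababbba' for bigram 'bb':
  Position 0: 'aa' -> no
  Position 1: 'ab' -> no
  Position 2: 'ba' -> no
  Position 3: 'ab' -> no
  Position 4: 'bb' -> MATCH
  Position 5: 'bb' -> MATCH
  Position 6: 'ba' -> no
Total matches: 2

2


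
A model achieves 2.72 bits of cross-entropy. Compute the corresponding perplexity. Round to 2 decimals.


Perplexity formula: PP = 2^H
H = 2.72
PP = 2^2.72
Decompose: 2^2.72 = 2^2 * 2^0.72
2^2 = 4, 2^0.72 ~ 1.6471820
PP ~ 4 * 1.6471820 = 6.5887280
Rounded to 2 decimals: 6.59

6.59


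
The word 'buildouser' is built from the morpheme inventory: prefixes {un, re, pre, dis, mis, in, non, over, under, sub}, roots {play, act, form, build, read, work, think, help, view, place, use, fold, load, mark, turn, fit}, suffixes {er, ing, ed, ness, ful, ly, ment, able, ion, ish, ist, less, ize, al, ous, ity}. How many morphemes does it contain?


Segmenting 'buildouser' against the inventory:
  'build' -> root (morpheme 1)
  'ous' -> suffix (morpheme 2)
  'er' -> suffix (morpheme 3)
Total morphemes: 3

3


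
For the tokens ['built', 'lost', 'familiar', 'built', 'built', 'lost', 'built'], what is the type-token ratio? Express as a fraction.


Tokens: 7
Unique types: ('built', 'familiar', 'lost') = 3
TTR = 3/7
Already in lowest terms.

3/7


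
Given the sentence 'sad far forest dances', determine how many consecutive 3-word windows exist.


Word trigrams from [4] words:
  Trigram 1: (sad far forest)
  Trigram 2: (far forest dances)
Total word trigrams: 4 - 2 = 2

2


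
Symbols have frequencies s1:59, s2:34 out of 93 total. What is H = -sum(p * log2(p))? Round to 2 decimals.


Computing entropy H = -sum(p_i * log2(p_i)):
  s1: p = 59/93 = 0.6344, -p*log2(p) = 0.4165
  s2: p = 34/93 = 0.3656, -p*log2(p) = 0.5307
H = sum of terms = 0.9472
Rounded to 2 decimals: 0.95

0.95


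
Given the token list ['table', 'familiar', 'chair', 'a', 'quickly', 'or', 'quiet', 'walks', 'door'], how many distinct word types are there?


Listing all tokens and tracking unique types:
  Token 1: 'table' -> NEW (unique so far: 1)
  Token 2: 'familiar' -> NEW (unique so far: 2)
  Token 3: 'chair' -> NEW (unique so far: 3)
  Token 4: 'a' -> NEW (unique so far: 4)
  Token 5: 'quickly' -> NEW (unique so far: 5)
  Token 6: 'or' -> NEW (unique so far: 6)
  Token 7: 'quiet' -> NEW (unique so far: 7)
  Token 8: 'walks' -> NEW (unique so far: 8)
  Token 9: 'door' -> NEW (unique so far: 9)
Unique types: ('a', 'chair', 'door', 'familiar', 'or', 'quickly', 'quiet', 'table', 'walks')
Vocabulary size: 9

9


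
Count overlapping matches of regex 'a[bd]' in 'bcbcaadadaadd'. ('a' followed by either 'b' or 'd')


Pattern: a[bd] means 'a' followed by either 'b' or 'd'.
Scanning 'bcbcaadadaadd' position-by-position:
  Pos 0: window 'bc' -> no
  Pos 1: window 'cb' -> no
  Pos 2: window 'bc' -> no
  Pos 3: window 'ca' -> no
  Pos 4: window 'aa' -> no
  Pos 5: window 'ad' -> MATCH
  Pos 6: window 'da' -> no
  Pos 7: window 'ad' -> MATCH
  Pos 8: window 'da' -> no
  Pos 9: window 'aa' -> no
  Pos 10: window 'ad' -> MATCH
  Pos 11: window 'dd' -> no
  Pos 12: window 'd' -> no
Total matches: 3

3


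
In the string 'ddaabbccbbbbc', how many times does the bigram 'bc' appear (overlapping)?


Scanning 'ddaabbccbbbbc' for bigram 'bc':
  Position 0: 'dd' -> no
  Position 1: 'da' -> no
  Position 2: 'aa' -> no
  Position 3: 'ab' -> no
  Position 4: 'bb' -> no
  Position 5: 'bc' -> MATCH
  Position 6: 'cc' -> no
  Position 7: 'cb' -> no
  Position 8: 'bb' -> no
  Position 9: 'bb' -> no
  Position 10: 'bb' -> no
  Position 11: 'bc' -> MATCH
Total matches: 2

2


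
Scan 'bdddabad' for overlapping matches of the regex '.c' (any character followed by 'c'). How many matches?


Pattern: .c means any character followed by 'c'.
Scanning 'bdddabad' position-by-position:
  Pos 0: window 'bd' -> no
  Pos 1: window 'dd' -> no
  Pos 2: window 'dd' -> no
  Pos 3: window 'da' -> no
  Pos 4: window 'ab' -> no
  Pos 5: window 'ba' -> no
  Pos 6: window 'ad' -> no
  Pos 7: window 'd' -> no
Total matches: 0

0


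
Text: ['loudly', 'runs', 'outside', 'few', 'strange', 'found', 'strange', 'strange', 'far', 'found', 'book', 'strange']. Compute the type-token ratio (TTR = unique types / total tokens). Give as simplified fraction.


Tokens: 12
Unique types: ('book', 'far', 'few', 'found', 'loudly', 'outside', 'runs', 'strange') = 8
TTR = 8/12
Simplify: divide both by 4 -> 2/3
TTR = 2/3

2/3


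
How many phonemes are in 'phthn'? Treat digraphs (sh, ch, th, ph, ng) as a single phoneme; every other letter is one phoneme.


Parsing 'phthn' greedily, digraphs first:
  'ph' -> digraph (1 consonant phoneme) (phonemes so far: 1)
  'th' -> digraph (1 consonant phoneme) (phonemes so far: 2)
  'n' -> consonant phoneme (phonemes so far: 3)
Total phonemes: 3

3


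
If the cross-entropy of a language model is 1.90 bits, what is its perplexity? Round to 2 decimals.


Perplexity formula: PP = 2^H
H = 1.90
PP = 2^1.90
Decompose: 2^1.90 = 2^1 * 2^0.90
2^1 = 2, 2^0.90 ~ 1.8660660
PP ~ 2 * 1.8660660 = 3.7321320
Rounded to 2 decimals: 3.73

3.73


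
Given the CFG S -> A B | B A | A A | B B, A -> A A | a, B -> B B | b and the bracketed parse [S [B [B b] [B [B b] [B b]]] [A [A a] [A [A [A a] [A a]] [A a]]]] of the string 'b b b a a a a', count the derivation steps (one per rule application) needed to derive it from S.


Every bracketed nonterminal node [X ...] in the tree is produced by exactly one rule application.
Reading the tree off as a leftmost derivation:
  Step 1: S  =>  B A   (applied S -> B A)
  Step 2: B A  =>  B B A   (applied B -> B B)
  Step 3: B B A  =>  b B A   (applied B -> b)
  Step 4: b B A  =>  b B B A   (applied B -> B B)
  Step 5: b B B A  =>  b b B A   (applied B -> b)
  Step 6: b b B A  =>  b b b A   (applied B -> b)
  Step 7: b b b A  =>  b b b A A   (applied A -> A A)
  Step 8: b b b A A  =>  b b b a A   (applied A -> a)
  Step 9: b b b a A  =>  b b b a A A   (applied A -> A A)
  Step 10: b b b a A A  =>  b b b a A A A   (applied A -> A A)
  Step 11: b b b a A A A  =>  b b b a a A A   (applied A -> a)
  Step 12: b b b a a A A  =>  b b b a a a A   (applied A -> a)
  Step 13: b b b a a a A  =>  b b b a a a a   (applied A -> a)
Final yield: b b b a a a a
Total rewrite steps: 13

13


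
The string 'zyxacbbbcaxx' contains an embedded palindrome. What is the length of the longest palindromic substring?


Scanning 'zyxacbbbcaxx' for palindromic substrings.
Substring at positions 2-10: 'xacbbbcax'.
Check: reverse('xacbbbcax') = 'xacbbbcax' -> palindrome confirmed.
Neighbouring characters ('y' / 'x') break symmetry, so it cannot extend further.
No longer palindromic substring exists; longest length = 9

9


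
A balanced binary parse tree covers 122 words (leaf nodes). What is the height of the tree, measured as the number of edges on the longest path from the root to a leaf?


In a balanced binary tree with n leaves the deepest leaf is ceil(log2(n)) edges below the root.
log2(122) = 6.9307
ceil(6.9307) = 7
height (edges) = 7

7


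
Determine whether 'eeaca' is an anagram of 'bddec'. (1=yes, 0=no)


Sort characters of 'eeaca': 'aacee'
Sort characters of 'bddec': 'bcdde'
Sorted forms differ -> they are NOT anagrams
Result: 0

0


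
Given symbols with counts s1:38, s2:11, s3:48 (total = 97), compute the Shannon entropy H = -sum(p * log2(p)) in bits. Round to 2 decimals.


Computing entropy H = -sum(p_i * log2(p_i)):
  s1: p = 38/97 = 0.3918, -p*log2(p) = 0.5296
  s2: p = 11/97 = 0.1134, -p*log2(p) = 0.3561
  s3: p = 48/97 = 0.4948, -p*log2(p) = 0.5022
H = sum of terms = 1.3879
Rounded to 2 decimals: 1.39

1.39


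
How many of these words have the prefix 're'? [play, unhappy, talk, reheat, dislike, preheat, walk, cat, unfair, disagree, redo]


Checking each word for prefix 're':
  'play' -> no (count: 0)
  'unhappy' -> no (count: 0)
  'talk' -> no (count: 0)
  'reheat' -> YES, starts with 're' (count: 1)
  'dislike' -> no (count: 1)
  'preheat' -> no (count: 1)
  'walk' -> no (count: 1)
  'cat' -> no (count: 1)
  'unfair' -> no (count: 1)
  'disagree' -> no (count: 1)
  'redo' -> YES, starts with 're' (count: 2)
Total with prefix 're': 2

2


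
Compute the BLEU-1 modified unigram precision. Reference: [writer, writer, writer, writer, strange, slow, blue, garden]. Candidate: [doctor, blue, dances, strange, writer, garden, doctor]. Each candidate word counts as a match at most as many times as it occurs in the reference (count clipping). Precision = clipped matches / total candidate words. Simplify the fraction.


Reference word counts: {'blue': 1, 'garden': 1, 'slow': 1, 'strange': 1, 'writer': 4}
Checking each candidate word (with clipping):
  'doctor' -> not in reference -> no match (matches: 0)
  'blue' -> in reference (ref count 1, used 1/1) -> match (matches: 1)
  'dances' -> not in reference -> no match (matches: 1)
  'strange' -> in reference (ref count 1, used 1/1) -> match (matches: 2)
  'writer' -> in reference (ref count 4, used 1/4) -> match (matches: 3)
  'garden' -> in reference (ref count 1, used 1/1) -> match (matches: 4)
  'doctor' -> not in reference -> no match (matches: 4)
Clipped matches: 4, Candidate length: 7
Precision = 4/7

4/7


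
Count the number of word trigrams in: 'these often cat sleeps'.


Word trigrams from [4] words:
  Trigram 1: (these often cat)
  Trigram 2: (often cat sleeps)
Total word trigrams: 4 - 2 = 2

2


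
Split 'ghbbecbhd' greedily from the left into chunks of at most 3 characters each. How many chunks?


'ghbbecbhd' has 9 characters.
Chunking with max size 3:
  Chunk 1: 'ghb' (positions 0-2)
  Chunk 2: 'bec' (positions 3-5)
  Chunk 3: 'bhd' (positions 6-8)
Total chunks: ceil(9 / 3) = 3

3


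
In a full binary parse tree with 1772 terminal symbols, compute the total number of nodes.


Leaf nodes (terminals): 1772
Internal nodes = n - 1 = 1772 - 1 = 1771
Total = leaves + internal = 1772 + 1771 = 3543

3543


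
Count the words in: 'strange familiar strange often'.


Counting words by splitting on spaces:
  Word 1: 'strange'
  Word 2: 'familiar'
  Word 3: 'strange'
  Word 4: 'often'
Total words: 4

4


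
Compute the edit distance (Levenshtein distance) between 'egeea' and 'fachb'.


Building DP table for s1='egeea' (len 5) and s2='fachb' (len 5):
       f  a  c  h  b
    0  1  2  3  4  5
  e 1  1  2  3  4  5
  g 2  2  2  3  4  5
  e 3  3  3  3  4  5
  e 4  4  4  4  4  5
  a 5  5  4  5  5  5
Edit distance = dp[5][5] = 5

5
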